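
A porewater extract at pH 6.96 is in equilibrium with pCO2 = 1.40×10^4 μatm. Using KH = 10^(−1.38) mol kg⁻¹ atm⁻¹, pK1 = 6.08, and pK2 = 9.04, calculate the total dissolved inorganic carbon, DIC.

[CO2*] = KH · pCO2 = 10^(−1.38) × 1.40×10^4×10^-6 = 5.836×10^-4 mol/kg
α₀ = 1/(1 + K1/[H⁺] + K1K2/[H⁺]²) = 1/(1 + 10^+0.88 + 10^-1.20) = 0.1156
DIC = [CO2*]/α₀ = 5.836×10^-4 / 0.1156 = 5.05 mmol/kg

DIC = 5.05 mmol/kg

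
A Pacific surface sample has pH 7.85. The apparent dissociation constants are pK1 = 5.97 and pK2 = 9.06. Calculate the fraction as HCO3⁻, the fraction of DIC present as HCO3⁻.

α₁ = 1 / (1 + [H⁺]/K1 + K2/[H⁺]) = 1 / (1 + 10^-1.88 + 10^-1.21)
   = 1 / (1 + 0.013183 + 0.061660) = 1/1.0748 = 0.9304

α₁ = 0.930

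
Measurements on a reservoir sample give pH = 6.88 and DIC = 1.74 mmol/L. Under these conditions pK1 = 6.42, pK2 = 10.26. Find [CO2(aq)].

α₀ = 1 / (1 + K1/[H⁺] + K1K2/[H⁺]²) = 1 / (1 + 10^+0.46 + 10^-2.92)
   = 1 / (1 + 2.8840 + 0.0012023) = 1/3.8852 = 0.2574
[CO2*] = α₀ × DIC = 0.2574 × 1.74 = 0.448 mmol/L

[CO2*] = 0.448 mmol/L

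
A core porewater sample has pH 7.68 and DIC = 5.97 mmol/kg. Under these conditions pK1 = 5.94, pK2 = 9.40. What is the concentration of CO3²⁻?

α₂ = 1 / (1 + [H⁺]/K2 + [H⁺]²/(K1K2)) = 1 / (1 + 10^+1.72 + 10^-0.02)
   = 1 / (1 + 52.481 + 0.95499) = 1/54.436 = 0.01837
[CO3²⁻] = α₂ × DIC = 0.01837 × 5.97 = 0.110 mmol/kg

[CO3²⁻] = 0.110 mmol/kg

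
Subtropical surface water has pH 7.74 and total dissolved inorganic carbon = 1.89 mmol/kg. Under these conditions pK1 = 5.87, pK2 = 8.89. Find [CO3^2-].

[CO3²⁻] = 0.123 mmol/kg

α₂ = 1 / (1 + [H⁺]/K2 + [H⁺]²/(K1K2)) = 1 / (1 + 10^+1.15 + 10^-0.72)
   = 1 / (1 + 14.125 + 0.19055) = 1/15.316 = 0.06529
[CO3²⁻] = α₂ × DIC = 0.06529 × 1.89 = 0.123 mmol/kg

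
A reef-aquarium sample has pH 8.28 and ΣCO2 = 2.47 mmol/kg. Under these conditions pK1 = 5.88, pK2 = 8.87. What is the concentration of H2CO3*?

α₀ = 1 / (1 + K1/[H⁺] + K1K2/[H⁺]²) = 1 / (1 + 10^+2.40 + 10^+1.81)
   = 1 / (1 + 251.19 + 64.565) = 1/316.75 = 0.003157
[CO2*] = α₀ × DIC = 0.003157 × 2.47 = 0.00780 mmol/kg = 7.80 μmol/kg

[CO2*] = 7.80 μmol/kg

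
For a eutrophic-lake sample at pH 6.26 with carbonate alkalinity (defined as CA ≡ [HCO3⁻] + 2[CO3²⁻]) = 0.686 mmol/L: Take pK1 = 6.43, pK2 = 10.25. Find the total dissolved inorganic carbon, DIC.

DIC = 1.70 mmol/L

CA = [HCO3⁻] + 2[CO3²⁻] = (α₁ + 2α₂)·DIC
At pH 6.26: [H⁺]/K1 = 10^0.17 = 1.4791, K2/[H⁺] = 10^-3.99 = 0.00010233
α₁ = 1/(1 + 1.4791 + 0.00010233) = 1/2.4792 = 0.4034; α₂ = α₁·K2/[H⁺] = 4.127×10^-5
α₁ + 2α₂ = 0.4034
DIC = CA / (α₁ + 2α₂) = 0.686 / 0.4034 = 1.70 mmol/L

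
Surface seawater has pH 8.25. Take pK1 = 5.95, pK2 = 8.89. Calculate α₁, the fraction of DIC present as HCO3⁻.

α₁ = 0.810

α₁ = 1 / (1 + [H⁺]/K1 + K2/[H⁺]) = 1 / (1 + 10^-2.30 + 10^-0.64)
   = 1 / (1 + 0.0050119 + 0.22909) = 1/1.2341 = 0.8103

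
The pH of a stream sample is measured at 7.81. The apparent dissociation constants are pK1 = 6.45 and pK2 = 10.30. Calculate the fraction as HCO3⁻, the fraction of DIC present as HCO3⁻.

α₁ = 0.955

α₁ = 1 / (1 + [H⁺]/K1 + K2/[H⁺]) = 1 / (1 + 10^-1.36 + 10^-2.49)
   = 1 / (1 + 0.043652 + 0.0032359) = 1/1.0469 = 0.9552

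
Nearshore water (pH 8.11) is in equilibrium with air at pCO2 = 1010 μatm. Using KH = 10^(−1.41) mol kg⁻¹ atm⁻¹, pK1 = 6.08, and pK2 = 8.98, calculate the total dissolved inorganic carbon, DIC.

DIC = 4.82 mmol/kg

[CO2*] = KH · pCO2 = 10^(−1.41) × 1010×10^-6 = 3.929×10^-5 mol/kg
α₀ = 1/(1 + K1/[H⁺] + K1K2/[H⁺]²) = 1/(1 + 10^+2.03 + 10^+1.16) = 0.008156
DIC = [CO2*]/α₀ = 3.929×10^-5 / 0.008156 = 4.82 mmol/kg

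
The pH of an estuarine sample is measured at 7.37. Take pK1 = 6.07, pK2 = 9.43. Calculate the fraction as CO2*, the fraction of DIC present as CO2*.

α₀ = 1 / (1 + K1/[H⁺] + K1K2/[H⁺]²) = 1 / (1 + 10^+1.30 + 10^-0.76)
   = 1 / (1 + 19.953 + 0.17378) = 1/21.126 = 0.04733

α₀ = 0.0473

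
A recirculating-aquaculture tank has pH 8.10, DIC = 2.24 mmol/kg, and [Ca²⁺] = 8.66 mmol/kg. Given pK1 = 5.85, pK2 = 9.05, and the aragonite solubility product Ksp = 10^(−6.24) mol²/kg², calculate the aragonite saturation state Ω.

α₂ = 1 / (1 + [H⁺]/K2 + [H⁺]²/(K1K2)) = 1 / (1 + 10^+0.95 + 10^-1.30)
   = 1 / (1 + 8.9125 + 0.050119) = 1/9.9626 = 0.1004
[CO3²⁻] = α₂ × DIC = 0.1004 × 2.24 = 0.2248 mmol/kg
Ksp = 10^(−6.24) = 5.754×10^-7
Ω = [Ca²⁺][CO3²⁻]/Ksp = (8.66×10^-3)(2.248×10^-4) / 5.754×10^-7 = 3.38

Ω = 3.38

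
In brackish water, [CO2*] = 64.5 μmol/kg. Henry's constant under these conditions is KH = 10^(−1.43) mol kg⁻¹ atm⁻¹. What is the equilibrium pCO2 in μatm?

KH = 10^(−1.43) = 3.715×10^-2 mol kg⁻¹ atm⁻¹
pCO2 = [CO2*]/KH = 64.5×10^-6 / 3.715×10^-2 = 1.74×10^-3 atm = 1740 μatm

pCO2 = 1740 μatm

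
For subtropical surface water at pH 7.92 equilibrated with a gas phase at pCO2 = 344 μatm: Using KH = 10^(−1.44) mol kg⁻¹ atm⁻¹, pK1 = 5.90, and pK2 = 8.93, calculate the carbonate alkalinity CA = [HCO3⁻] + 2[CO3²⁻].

CA = 1.56 mmol/kg

[CO2*] = KH · pCO2 = 10^(−1.44) × 344×10^-6 = 1.249×10^-5 mol/kg
α₀ = 1/(1 + K1/[H⁺] + K1K2/[H⁺]²) = 1/(1 + 10^+2.02 + 10^+1.01) = 0.008625
DIC = [CO2*]/α₀ = 1.249×10^-5 / 0.008625 = 1.448 mmol/kg
CA = (α₁ + 2α₂)·DIC = (0.9031 + 2×0.08826) × 1.448 = 1.56 mmol/kg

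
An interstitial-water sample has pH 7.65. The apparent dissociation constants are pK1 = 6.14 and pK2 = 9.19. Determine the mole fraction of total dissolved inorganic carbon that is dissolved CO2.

α₀ = 0.0292

α₀ = 1 / (1 + K1/[H⁺] + K1K2/[H⁺]²) = 1 / (1 + 10^+1.51 + 10^-0.03)
   = 1 / (1 + 32.359 + 0.93325) = 1/34.293 = 0.02916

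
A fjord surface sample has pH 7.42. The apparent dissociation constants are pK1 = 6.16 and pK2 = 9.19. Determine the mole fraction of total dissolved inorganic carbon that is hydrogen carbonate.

α₁ = 0.933

α₁ = 1 / (1 + [H⁺]/K1 + K2/[H⁺]) = 1 / (1 + 10^-1.26 + 10^-1.77)
   = 1 / (1 + 0.054954 + 0.016982) = 1/1.0719 = 0.9329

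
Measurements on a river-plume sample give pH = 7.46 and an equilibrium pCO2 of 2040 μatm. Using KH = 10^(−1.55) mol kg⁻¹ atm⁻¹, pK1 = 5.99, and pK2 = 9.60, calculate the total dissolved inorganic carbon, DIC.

[CO2*] = KH · pCO2 = 10^(−1.55) × 2040×10^-6 = 5.750×10^-5 mol/kg
α₀ = 1/(1 + K1/[H⁺] + K1K2/[H⁺]²) = 1/(1 + 10^+1.47 + 10^-0.67) = 0.03255
DIC = [CO2*]/α₀ = 5.750×10^-5 / 0.03255 = 1.77 mmol/kg

DIC = 1.77 mmol/kg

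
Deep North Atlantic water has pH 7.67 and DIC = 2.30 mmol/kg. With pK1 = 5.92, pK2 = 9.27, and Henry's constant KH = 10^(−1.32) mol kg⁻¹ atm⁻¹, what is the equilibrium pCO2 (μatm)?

α₀ = 1 / (1 + K1/[H⁺] + K1K2/[H⁺]²) = 1 / (1 + 10^+1.75 + 10^+0.15)
   = 1 / (1 + 56.234 + 1.4125) = 1/58.647 = 0.01705
[CO2*] = α₀ × DIC = 0.01705 × 2.30 = 0.03922 mmol/kg
pCO2 = [CO2*]/KH = 3.922×10^-5 / 4.786×10^-2 = 819 μatm

pCO2 = 819 μatm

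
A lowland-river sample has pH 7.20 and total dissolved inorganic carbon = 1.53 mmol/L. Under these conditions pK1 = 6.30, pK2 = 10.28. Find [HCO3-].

α₁ = 1 / (1 + [H⁺]/K1 + K2/[H⁺]) = 1 / (1 + 10^-0.90 + 10^-3.08)
   = 1 / (1 + 0.12589 + 0.00083176) = 1/1.1267 = 0.8875
[HCO3⁻] = α₁ × DIC = 0.8875 × 1.53 = 1.36 mmol/L

[HCO3⁻] = 1.36 mmol/L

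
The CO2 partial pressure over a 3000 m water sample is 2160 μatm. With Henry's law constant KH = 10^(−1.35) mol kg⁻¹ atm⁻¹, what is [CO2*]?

KH = 10^(−1.35) = 4.467×10^-2 mol kg⁻¹ atm⁻¹
[CO2*] = KH · pCO2 = 4.467×10^-2 × 2160×10^-6 atm = 9.65×10^-5 mol/kg

[CO2*] = 96.5 μmol/kg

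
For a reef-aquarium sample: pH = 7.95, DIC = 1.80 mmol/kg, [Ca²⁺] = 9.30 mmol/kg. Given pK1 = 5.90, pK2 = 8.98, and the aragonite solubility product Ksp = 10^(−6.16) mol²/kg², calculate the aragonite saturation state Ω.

Ω = 2.05

α₂ = 1 / (1 + [H⁺]/K2 + [H⁺]²/(K1K2)) = 1 / (1 + 10^+1.03 + 10^-1.02)
   = 1 / (1 + 10.715 + 0.095499) = 1/11.811 = 0.08467
[CO3²⁻] = α₂ × DIC = 0.08467 × 1.80 = 0.1524 mmol/kg
Ksp = 10^(−6.16) = 6.918×10^-7
Ω = [Ca²⁺][CO3²⁻]/Ksp = (9.30×10^-3)(1.524×10^-4) / 6.918×10^-7 = 2.05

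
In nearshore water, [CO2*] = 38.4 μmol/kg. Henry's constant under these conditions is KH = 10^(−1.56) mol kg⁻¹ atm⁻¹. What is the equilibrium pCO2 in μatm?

pCO2 = 1390 μatm

KH = 10^(−1.56) = 2.754×10^-2 mol kg⁻¹ atm⁻¹
pCO2 = [CO2*]/KH = 38.4×10^-6 / 2.754×10^-2 = 1.39×10^-3 atm = 1390 μatm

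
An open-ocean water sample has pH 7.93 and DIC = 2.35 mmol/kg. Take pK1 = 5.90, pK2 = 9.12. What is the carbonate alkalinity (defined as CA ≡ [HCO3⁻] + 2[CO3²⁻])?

CA = 2.47 mmol/kg

CA = [HCO3⁻] + 2[CO3²⁻] = (α₁ + 2α₂)·DIC
At pH 7.93: [H⁺]/K1 = 10^-2.03 = 0.0093325, K2/[H⁺] = 10^-1.19 = 0.064565
α₁ = 1/(1 + 0.0093325 + 0.064565) = 1/1.0739 = 0.9312; α₂ = α₁·K2/[H⁺] = 0.06012
α₁ + 2α₂ = 1.0514
CA = 1.0514 × 2.35 = 2.47 mmol/kg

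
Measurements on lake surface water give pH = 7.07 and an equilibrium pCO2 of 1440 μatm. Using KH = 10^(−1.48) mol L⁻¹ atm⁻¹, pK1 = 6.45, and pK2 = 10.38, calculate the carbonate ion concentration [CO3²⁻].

[CO2*] = KH · pCO2 = 10^(−1.48) × 1440×10^-6 = 4.768×10^-5 mol/L
α₀ = 1/(1 + K1/[H⁺] + K1K2/[H⁺]²) = 1/(1 + 10^+0.62 + 10^-2.69) = 0.1934
DIC = [CO2*]/α₀ = 4.768×10^-5 / 0.1934 = 0.2466 mmol/L
[CO3²⁻] = α₂·DIC; α₂ = 0.0003949, so [CO3²⁻] = 0.0003949 × 0.2466 = 9.74×10^-5 mmol/L = 0.0974 μmol/L

[CO3²⁻] = 0.0974 μmol/L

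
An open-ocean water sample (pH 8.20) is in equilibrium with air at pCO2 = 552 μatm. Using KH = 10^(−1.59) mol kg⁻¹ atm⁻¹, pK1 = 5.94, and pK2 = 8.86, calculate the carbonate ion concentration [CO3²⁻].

[CO3²⁻] = 0.565 mmol/kg

[CO2*] = KH · pCO2 = 10^(−1.59) × 552×10^-6 = 1.419×10^-5 mol/kg
α₀ = 1/(1 + K1/[H⁺] + K1K2/[H⁺]²) = 1/(1 + 10^+2.26 + 10^+1.60) = 0.004489
DIC = [CO2*]/α₀ = 1.419×10^-5 / 0.004489 = 3.161 mmol/kg
[CO3²⁻] = α₂·DIC; α₂ = 0.1787, so [CO3²⁻] = 0.1787 × 3.161 = 0.565 mmol/kg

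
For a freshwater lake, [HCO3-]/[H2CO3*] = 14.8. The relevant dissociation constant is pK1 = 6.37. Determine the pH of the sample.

pH = 7.54

From K1 = [H⁺][HCO3-]/[H2CO3*]:  pH = pK1 + log₁₀([HCO3-]/[H2CO3*])
log₁₀(14.8) = +1.170
pH = 6.37 + (+1.170) = 7.54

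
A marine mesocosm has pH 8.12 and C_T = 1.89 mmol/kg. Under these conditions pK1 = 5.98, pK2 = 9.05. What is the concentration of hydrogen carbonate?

[HCO3⁻] = 1.68 mmol/kg

α₁ = 1 / (1 + [H⁺]/K1 + K2/[H⁺]) = 1 / (1 + 10^-2.14 + 10^-0.93)
   = 1 / (1 + 0.0072444 + 0.11749) = 1/1.1247 = 0.8891
[HCO3⁻] = α₁ × DIC = 0.8891 × 1.89 = 1.68 mmol/kg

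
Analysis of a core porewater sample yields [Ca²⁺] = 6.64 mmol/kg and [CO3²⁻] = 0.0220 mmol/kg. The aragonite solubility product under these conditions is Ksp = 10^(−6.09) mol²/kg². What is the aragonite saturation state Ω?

Ω = 0.180

Ksp = 10^(−6.09) = 8.128×10^-7
Ω = [Ca²⁺][CO3²⁻]/Ksp = (6.64×10^-3)(0.0220×10^-3) / 8.128×10^-7 = 0.180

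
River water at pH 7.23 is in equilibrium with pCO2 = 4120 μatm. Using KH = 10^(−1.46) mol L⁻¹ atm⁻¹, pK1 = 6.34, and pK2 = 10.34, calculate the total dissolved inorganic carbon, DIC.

[CO2*] = KH · pCO2 = 10^(−1.46) × 4120×10^-6 = 1.429×10^-4 mol/L
α₀ = 1/(1 + K1/[H⁺] + K1K2/[H⁺]²) = 1/(1 + 10^+0.89 + 10^-2.22) = 0.1140
DIC = [CO2*]/α₀ = 1.429×10^-4 / 0.1140 = 1.25 mmol/L

DIC = 1.25 mmol/L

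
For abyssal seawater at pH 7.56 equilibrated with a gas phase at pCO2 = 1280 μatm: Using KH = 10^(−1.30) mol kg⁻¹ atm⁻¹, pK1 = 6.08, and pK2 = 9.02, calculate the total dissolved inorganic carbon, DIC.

DIC = 2.07 mmol/kg

[CO2*] = KH · pCO2 = 10^(−1.30) × 1280×10^-6 = 6.415×10^-5 mol/kg
α₀ = 1/(1 + K1/[H⁺] + K1K2/[H⁺]²) = 1/(1 + 10^+1.48 + 10^+0.02) = 0.03101
DIC = [CO2*]/α₀ = 6.415×10^-5 / 0.03101 = 2.07 mmol/kg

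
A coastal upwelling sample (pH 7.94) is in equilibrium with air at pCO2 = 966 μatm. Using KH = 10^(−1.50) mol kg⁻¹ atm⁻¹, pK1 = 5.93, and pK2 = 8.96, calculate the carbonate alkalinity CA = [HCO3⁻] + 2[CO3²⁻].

[CO2*] = KH · pCO2 = 10^(−1.50) × 966×10^-6 = 3.055×10^-5 mol/kg
α₀ = 1/(1 + K1/[H⁺] + K1K2/[H⁺]²) = 1/(1 + 10^+2.01 + 10^+0.99) = 0.008842
DIC = [CO2*]/α₀ = 3.055×10^-5 / 0.008842 = 3.455 mmol/kg
CA = (α₁ + 2α₂)·DIC = (0.9048 + 2×0.08640) × 3.455 = 3.72 mmol/kg

CA = 3.72 mmol/kg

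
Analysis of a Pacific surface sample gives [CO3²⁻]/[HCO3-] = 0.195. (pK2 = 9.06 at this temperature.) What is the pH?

From K2 = [H⁺][CO3²⁻]/[HCO3-]:  pH = pK2 + log₁₀([CO3²⁻]/[HCO3-])
log₁₀(0.195) = -0.710
pH = 9.06 + (-0.710) = 8.35

pH = 8.35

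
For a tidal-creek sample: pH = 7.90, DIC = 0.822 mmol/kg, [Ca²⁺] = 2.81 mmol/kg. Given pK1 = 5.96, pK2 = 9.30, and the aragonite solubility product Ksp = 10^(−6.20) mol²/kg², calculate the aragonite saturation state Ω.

α₂ = 1 / (1 + [H⁺]/K2 + [H⁺]²/(K1K2)) = 1 / (1 + 10^+1.40 + 10^-0.54)
   = 1 / (1 + 25.119 + 0.28840) = 1/26.407 = 0.03787
[CO3²⁻] = α₂ × DIC = 0.03787 × 0.822 = 0.03113 mmol/kg
Ksp = 10^(−6.20) = 6.310×10^-7
Ω = [Ca²⁺][CO3²⁻]/Ksp = (2.81×10^-3)(3.113×10^-5) / 6.310×10^-7 = 0.139

Ω = 0.139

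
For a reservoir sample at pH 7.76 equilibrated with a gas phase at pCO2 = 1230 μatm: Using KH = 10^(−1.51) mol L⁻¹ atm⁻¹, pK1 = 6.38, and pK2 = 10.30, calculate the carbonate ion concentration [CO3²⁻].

[CO2*] = KH · pCO2 = 10^(−1.51) × 1230×10^-6 = 3.801×10^-5 mol/L
α₀ = 1/(1 + K1/[H⁺] + K1K2/[H⁺]²) = 1/(1 + 10^+1.38 + 10^-1.16) = 0.03991
DIC = [CO2*]/α₀ = 3.801×10^-5 / 0.03991 = 0.9525 mmol/L
[CO3²⁻] = α₂·DIC; α₂ = 0.002761, so [CO3²⁻] = 0.002761 × 0.9525 = 0.00263 mmol/L = 2.63 μmol/L

[CO3²⁻] = 2.63 μmol/L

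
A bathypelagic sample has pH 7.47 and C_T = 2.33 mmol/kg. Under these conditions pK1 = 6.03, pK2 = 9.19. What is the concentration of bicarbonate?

[HCO3⁻] = 2.21 mmol/kg

α₁ = 1 / (1 + [H⁺]/K1 + K2/[H⁺]) = 1 / (1 + 10^-1.44 + 10^-1.72)
   = 1 / (1 + 0.036308 + 0.019055) = 1/1.0554 = 0.9475
[HCO3⁻] = α₁ × DIC = 0.9475 × 2.33 = 2.21 mmol/kg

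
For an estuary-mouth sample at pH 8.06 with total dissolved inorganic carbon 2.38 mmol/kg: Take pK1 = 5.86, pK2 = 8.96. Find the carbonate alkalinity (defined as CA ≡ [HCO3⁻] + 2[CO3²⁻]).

CA = 2.63 mmol/kg

CA = [HCO3⁻] + 2[CO3²⁻] = (α₁ + 2α₂)·DIC
At pH 8.06: [H⁺]/K1 = 10^-2.20 = 0.0063096, K2/[H⁺] = 10^-0.90 = 0.12589
α₁ = 1/(1 + 0.0063096 + 0.12589) = 1/1.1322 = 0.8832; α₂ = α₁·K2/[H⁺] = 0.1112
α₁ + 2α₂ = 1.1056
CA = 1.1056 × 2.38 = 2.63 mmol/kg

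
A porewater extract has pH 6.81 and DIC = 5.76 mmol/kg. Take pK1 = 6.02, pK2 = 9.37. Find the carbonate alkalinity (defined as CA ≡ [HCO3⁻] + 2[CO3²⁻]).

CA = [HCO3⁻] + 2[CO3²⁻] = (α₁ + 2α₂)·DIC
At pH 6.81: [H⁺]/K1 = 10^-0.79 = 0.16218, K2/[H⁺] = 10^-2.56 = 0.0027542
α₁ = 1/(1 + 0.16218 + 0.0027542) = 1/1.1649 = 0.8584; α₂ = α₁·K2/[H⁺] = 0.002364
α₁ + 2α₂ = 0.8631
CA = 0.8631 × 5.76 = 4.97 mmol/kg

CA = 4.97 mmol/kg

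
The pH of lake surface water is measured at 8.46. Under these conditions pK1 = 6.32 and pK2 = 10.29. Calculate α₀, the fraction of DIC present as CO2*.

α₀ = 0.00709

α₀ = 1 / (1 + K1/[H⁺] + K1K2/[H⁺]²) = 1 / (1 + 10^+2.14 + 10^+0.31)
   = 1 / (1 + 138.04 + 2.0417) = 1/141.08 = 0.007088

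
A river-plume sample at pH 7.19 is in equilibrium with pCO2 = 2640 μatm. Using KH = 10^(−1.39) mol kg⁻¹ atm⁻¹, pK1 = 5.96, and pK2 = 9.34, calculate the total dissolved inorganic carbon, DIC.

[CO2*] = KH · pCO2 = 10^(−1.39) × 2640×10^-6 = 1.075×10^-4 mol/kg
α₀ = 1/(1 + K1/[H⁺] + K1K2/[H⁺]²) = 1/(1 + 10^+1.23 + 10^-0.92) = 0.05524
DIC = [CO2*]/α₀ = 1.075×10^-4 / 0.05524 = 1.95 mmol/kg

DIC = 1.95 mmol/kg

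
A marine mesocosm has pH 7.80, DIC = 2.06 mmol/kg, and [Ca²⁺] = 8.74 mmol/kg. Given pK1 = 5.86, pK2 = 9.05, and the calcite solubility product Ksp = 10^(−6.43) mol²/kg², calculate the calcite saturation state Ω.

Ω = 2.55

α₂ = 1 / (1 + [H⁺]/K2 + [H⁺]²/(K1K2)) = 1 / (1 + 10^+1.25 + 10^-0.69)
   = 1 / (1 + 17.783 + 0.20417) = 1/18.987 = 0.05267
[CO3²⁻] = α₂ × DIC = 0.05267 × 2.06 = 0.1085 mmol/kg
Ksp = 10^(−6.43) = 3.715×10^-7
Ω = [Ca²⁺][CO3²⁻]/Ksp = (8.74×10^-3)(1.085×10^-4) / 3.715×10^-7 = 2.55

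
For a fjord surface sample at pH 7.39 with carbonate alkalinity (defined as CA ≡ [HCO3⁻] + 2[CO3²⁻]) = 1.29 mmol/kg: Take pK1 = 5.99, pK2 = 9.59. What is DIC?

CA = [HCO3⁻] + 2[CO3²⁻] = (α₁ + 2α₂)·DIC
At pH 7.39: [H⁺]/K1 = 10^-1.40 = 0.039811, K2/[H⁺] = 10^-2.20 = 0.0063096
α₁ = 1/(1 + 0.039811 + 0.0063096) = 1/1.0461 = 0.9559; α₂ = α₁·K2/[H⁺] = 0.006031
α₁ + 2α₂ = 0.9680
DIC = CA / (α₁ + 2α₂) = 1.29 / 0.9680 = 1.33 mmol/kg

DIC = 1.33 mmol/kg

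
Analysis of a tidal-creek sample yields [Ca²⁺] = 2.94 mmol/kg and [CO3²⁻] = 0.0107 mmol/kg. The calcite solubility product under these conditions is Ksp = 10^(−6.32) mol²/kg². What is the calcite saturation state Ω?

Ω = 0.0657

Ksp = 10^(−6.32) = 4.786×10^-7
Ω = [Ca²⁺][CO3²⁻]/Ksp = (2.94×10^-3)(0.0107×10^-3) / 4.786×10^-7 = 0.0657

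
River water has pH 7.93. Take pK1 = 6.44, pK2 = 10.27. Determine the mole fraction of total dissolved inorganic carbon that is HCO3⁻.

α₁ = 0.964

α₁ = 1 / (1 + [H⁺]/K1 + K2/[H⁺]) = 1 / (1 + 10^-1.49 + 10^-2.34)
   = 1 / (1 + 0.032359 + 0.0045709) = 1/1.0369 = 0.9644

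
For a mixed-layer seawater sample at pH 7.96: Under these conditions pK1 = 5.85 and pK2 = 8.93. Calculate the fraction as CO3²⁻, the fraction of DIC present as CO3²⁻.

α₂ = 1 / (1 + [H⁺]/K2 + [H⁺]²/(K1K2)) = 1 / (1 + 10^+0.97 + 10^-1.14)
   = 1 / (1 + 9.3325 + 0.072444) = 1/10.405 = 0.09611

α₂ = 0.0961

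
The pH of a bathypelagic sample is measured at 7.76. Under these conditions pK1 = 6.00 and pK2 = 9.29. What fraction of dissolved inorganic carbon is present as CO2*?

α₀ = 0.0166

α₀ = 1 / (1 + K1/[H⁺] + K1K2/[H⁺]²) = 1 / (1 + 10^+1.76 + 10^+0.23)
   = 1 / (1 + 57.544 + 1.6982) = 1/60.242 = 0.01660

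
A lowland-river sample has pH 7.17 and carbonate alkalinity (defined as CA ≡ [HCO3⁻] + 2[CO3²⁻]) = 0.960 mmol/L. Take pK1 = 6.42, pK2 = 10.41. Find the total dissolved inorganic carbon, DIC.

CA = [HCO3⁻] + 2[CO3²⁻] = (α₁ + 2α₂)·DIC
At pH 7.17: [H⁺]/K1 = 10^-0.75 = 0.17783, K2/[H⁺] = 10^-3.24 = 0.00057544
α₁ = 1/(1 + 0.17783 + 0.00057544) = 1/1.1784 = 0.8486; α₂ = α₁·K2/[H⁺] = 0.0004883
α₁ + 2α₂ = 0.8496
DIC = CA / (α₁ + 2α₂) = 0.960 / 0.8496 = 1.13 mmol/L

DIC = 1.13 mmol/L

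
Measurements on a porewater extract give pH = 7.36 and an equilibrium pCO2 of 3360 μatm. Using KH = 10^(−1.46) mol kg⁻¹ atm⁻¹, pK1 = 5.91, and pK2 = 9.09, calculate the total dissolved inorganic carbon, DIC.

DIC = 3.46 mmol/kg

[CO2*] = KH · pCO2 = 10^(−1.46) × 3360×10^-6 = 1.165×10^-4 mol/kg
α₀ = 1/(1 + K1/[H⁺] + K1K2/[H⁺]²) = 1/(1 + 10^+1.45 + 10^-0.28) = 0.03366
DIC = [CO2*]/α₀ = 1.165×10^-4 / 0.03366 = 3.46 mmol/kg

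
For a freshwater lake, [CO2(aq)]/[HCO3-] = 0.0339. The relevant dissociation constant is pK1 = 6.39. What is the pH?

From K1 = [H⁺][HCO3-]/[CO2(aq)]:  pH = pK1 − log₁₀([CO2(aq)]/[HCO3-])
log₁₀(0.0339) = -1.470
pH = 6.39 − (-1.470) = 7.86

pH = 7.86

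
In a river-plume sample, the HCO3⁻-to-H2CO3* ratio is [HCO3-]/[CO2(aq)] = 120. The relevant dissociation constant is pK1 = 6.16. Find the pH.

pH = 8.24

From K1 = [H⁺][HCO3-]/[CO2(aq)]:  pH = pK1 + log₁₀([HCO3-]/[CO2(aq)])
log₁₀(120) = +2.079
pH = 6.16 + (+2.079) = 8.24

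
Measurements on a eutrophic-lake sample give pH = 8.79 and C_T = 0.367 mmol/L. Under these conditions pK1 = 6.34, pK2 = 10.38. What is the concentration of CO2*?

α₀ = 1 / (1 + K1/[H⁺] + K1K2/[H⁺]²) = 1 / (1 + 10^+2.45 + 10^+0.86)
   = 1 / (1 + 281.84 + 7.2444) = 1/290.08 = 0.003447
[CO2*] = α₀ × DIC = 0.003447 × 0.367 = 0.00127 mmol/L = 1.27 μmol/L

[CO2*] = 1.27 μmol/L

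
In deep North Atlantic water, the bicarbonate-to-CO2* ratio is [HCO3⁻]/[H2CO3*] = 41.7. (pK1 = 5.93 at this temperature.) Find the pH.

pH = 7.55

From K1 = [H⁺][HCO3⁻]/[H2CO3*]:  pH = pK1 + log₁₀([HCO3⁻]/[H2CO3*])
log₁₀(41.7) = +1.620
pH = 5.93 + (+1.620) = 7.55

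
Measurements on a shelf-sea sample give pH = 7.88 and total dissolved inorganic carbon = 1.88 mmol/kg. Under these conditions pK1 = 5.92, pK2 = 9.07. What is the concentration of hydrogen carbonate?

α₁ = 1 / (1 + [H⁺]/K1 + K2/[H⁺]) = 1 / (1 + 10^-1.96 + 10^-1.19)
   = 1 / (1 + 0.010965 + 0.064565) = 1/1.0755 = 0.9298
[HCO3⁻] = α₁ × DIC = 0.9298 × 1.88 = 1.75 mmol/kg

[HCO3⁻] = 1.75 mmol/kg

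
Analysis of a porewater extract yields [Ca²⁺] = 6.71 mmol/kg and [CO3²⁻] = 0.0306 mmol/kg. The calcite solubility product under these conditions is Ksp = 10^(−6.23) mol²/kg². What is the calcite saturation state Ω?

Ω = 0.349

Ksp = 10^(−6.23) = 5.888×10^-7
Ω = [Ca²⁺][CO3²⁻]/Ksp = (6.71×10^-3)(0.0306×10^-3) / 5.888×10^-7 = 0.349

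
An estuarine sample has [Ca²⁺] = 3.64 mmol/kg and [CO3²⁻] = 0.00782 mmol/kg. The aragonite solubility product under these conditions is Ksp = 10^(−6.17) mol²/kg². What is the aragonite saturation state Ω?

Ksp = 10^(−6.17) = 6.761×10^-7
Ω = [Ca²⁺][CO3²⁻]/Ksp = (3.64×10^-3)(0.00782×10^-3) / 6.761×10^-7 = 0.0421

Ω = 0.0421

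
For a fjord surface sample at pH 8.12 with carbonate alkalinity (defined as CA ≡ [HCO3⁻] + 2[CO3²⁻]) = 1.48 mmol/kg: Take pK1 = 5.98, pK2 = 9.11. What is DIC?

CA = [HCO3⁻] + 2[CO3²⁻] = (α₁ + 2α₂)·DIC
At pH 8.12: [H⁺]/K1 = 10^-2.14 = 0.0072444, K2/[H⁺] = 10^-0.99 = 0.10233
α₁ = 1/(1 + 0.0072444 + 0.10233) = 1/1.1096 = 0.9012; α₂ = α₁·K2/[H⁺] = 0.09222
α₁ + 2α₂ = 1.0857
DIC = CA / (α₁ + 2α₂) = 1.48 / 1.0857 = 1.36 mmol/kg

DIC = 1.36 mmol/kg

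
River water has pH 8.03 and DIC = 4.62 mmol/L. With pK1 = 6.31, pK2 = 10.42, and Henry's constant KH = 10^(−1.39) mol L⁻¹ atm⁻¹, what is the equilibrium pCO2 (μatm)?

pCO2 = 2110 μatm

α₀ = 1 / (1 + K1/[H⁺] + K1K2/[H⁺]²) = 1 / (1 + 10^+1.72 + 10^-0.67)
   = 1 / (1 + 52.481 + 0.21380) = 1/53.695 = 0.01862
[CO2*] = α₀ × DIC = 0.01862 × 4.62 = 0.08604 mmol/L
pCO2 = [CO2*]/KH = 8.604×10^-5 / 4.074×10^-2 = 2110 μatm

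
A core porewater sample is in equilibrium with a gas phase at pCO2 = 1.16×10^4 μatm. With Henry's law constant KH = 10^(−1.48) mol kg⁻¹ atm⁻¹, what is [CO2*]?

KH = 10^(−1.48) = 3.311×10^-2 mol kg⁻¹ atm⁻¹
[CO2*] = KH · pCO2 = 3.311×10^-2 × 1.16×10^4×10^-6 atm = 3.84×10^-4 mol/kg

[CO2*] = 384 μmol/kg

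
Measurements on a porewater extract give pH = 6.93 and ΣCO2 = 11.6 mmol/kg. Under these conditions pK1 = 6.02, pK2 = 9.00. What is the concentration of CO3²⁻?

[CO3²⁻] = 0.0873 mmol/kg

α₂ = 1 / (1 + [H⁺]/K2 + [H⁺]²/(K1K2)) = 1 / (1 + 10^+2.07 + 10^+1.16)
   = 1 / (1 + 117.49 + 14.454) = 1/132.94 = 0.007522
[CO3²⁻] = α₂ × DIC = 0.007522 × 11.6 = 0.0873 mmol/kg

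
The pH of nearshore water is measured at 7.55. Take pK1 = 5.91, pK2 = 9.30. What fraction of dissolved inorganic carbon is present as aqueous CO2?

α₀ = 1 / (1 + K1/[H⁺] + K1K2/[H⁺]²) = 1 / (1 + 10^+1.64 + 10^-0.11)
   = 1 / (1 + 43.652 + 0.77625) = 1/45.428 = 0.02201

α₀ = 0.0220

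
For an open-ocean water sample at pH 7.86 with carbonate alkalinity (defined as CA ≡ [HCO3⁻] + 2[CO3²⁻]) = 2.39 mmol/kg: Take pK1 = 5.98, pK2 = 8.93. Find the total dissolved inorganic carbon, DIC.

CA = [HCO3⁻] + 2[CO3²⁻] = (α₁ + 2α₂)·DIC
At pH 7.86: [H⁺]/K1 = 10^-1.88 = 0.013183, K2/[H⁺] = 10^-1.07 = 0.085114
α₁ = 1/(1 + 0.013183 + 0.085114) = 1/1.0983 = 0.9105; α₂ = α₁·K2/[H⁺] = 0.07750
α₁ + 2α₂ = 1.0655
DIC = CA / (α₁ + 2α₂) = 2.39 / 1.0655 = 2.24 mmol/kg

DIC = 2.24 mmol/kg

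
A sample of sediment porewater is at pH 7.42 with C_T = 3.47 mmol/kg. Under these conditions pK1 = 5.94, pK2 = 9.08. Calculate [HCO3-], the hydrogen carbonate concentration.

α₁ = 1 / (1 + [H⁺]/K1 + K2/[H⁺]) = 1 / (1 + 10^-1.48 + 10^-1.66)
   = 1 / (1 + 0.033113 + 0.021878) = 1/1.0550 = 0.9479
[HCO3⁻] = α₁ × DIC = 0.9479 × 3.47 = 3.29 mmol/kg

[HCO3⁻] = 3.29 mmol/kg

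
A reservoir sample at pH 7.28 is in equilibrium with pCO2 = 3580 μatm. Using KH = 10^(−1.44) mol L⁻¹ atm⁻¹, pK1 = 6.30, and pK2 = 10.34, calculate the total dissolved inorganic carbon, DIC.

DIC = 1.37 mmol/L

[CO2*] = KH · pCO2 = 10^(−1.44) × 3580×10^-6 = 1.300×10^-4 mol/L
α₀ = 1/(1 + K1/[H⁺] + K1K2/[H⁺]²) = 1/(1 + 10^+0.98 + 10^-2.08) = 0.09471
DIC = [CO2*]/α₀ = 1.300×10^-4 / 0.09471 = 1.37 mmol/L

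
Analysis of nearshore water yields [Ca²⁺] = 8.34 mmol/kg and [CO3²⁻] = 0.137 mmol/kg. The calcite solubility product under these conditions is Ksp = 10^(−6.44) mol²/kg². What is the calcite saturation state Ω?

Ω = 3.15

Ksp = 10^(−6.44) = 3.631×10^-7
Ω = [Ca²⁺][CO3²⁻]/Ksp = (8.34×10^-3)(0.137×10^-3) / 3.631×10^-7 = 3.15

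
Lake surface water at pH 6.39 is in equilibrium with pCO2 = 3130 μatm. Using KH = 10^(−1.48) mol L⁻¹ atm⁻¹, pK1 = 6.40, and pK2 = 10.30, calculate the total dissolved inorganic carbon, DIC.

DIC = 0.205 mmol/L

[CO2*] = KH · pCO2 = 10^(−1.48) × 3130×10^-6 = 1.036×10^-4 mol/L
α₀ = 1/(1 + K1/[H⁺] + K1K2/[H⁺]²) = 1/(1 + 10^-0.01 + 10^-3.92) = 0.5057
DIC = [CO2*]/α₀ = 1.036×10^-4 / 0.5057 = 0.205 mmol/L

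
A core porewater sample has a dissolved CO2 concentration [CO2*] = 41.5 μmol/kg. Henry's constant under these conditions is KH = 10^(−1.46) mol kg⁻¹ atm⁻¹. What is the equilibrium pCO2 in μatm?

KH = 10^(−1.46) = 3.467×10^-2 mol kg⁻¹ atm⁻¹
pCO2 = [CO2*]/KH = 41.5×10^-6 / 3.467×10^-2 = 1.20×10^-3 atm = 1200 μatm

pCO2 = 1200 μatm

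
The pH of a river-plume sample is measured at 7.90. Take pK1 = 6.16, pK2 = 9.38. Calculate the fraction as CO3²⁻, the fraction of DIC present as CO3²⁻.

α₂ = 0.0315

α₂ = 1 / (1 + [H⁺]/K2 + [H⁺]²/(K1K2)) = 1 / (1 + 10^+1.48 + 10^-0.26)
   = 1 / (1 + 30.200 + 0.54954) = 1/31.749 = 0.03150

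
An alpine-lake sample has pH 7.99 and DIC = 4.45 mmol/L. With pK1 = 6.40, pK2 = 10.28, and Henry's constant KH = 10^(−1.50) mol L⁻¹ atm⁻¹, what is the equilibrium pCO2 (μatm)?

α₀ = 1 / (1 + K1/[H⁺] + K1K2/[H⁺]²) = 1 / (1 + 10^+1.59 + 10^-0.70)
   = 1 / (1 + 38.905 + 0.19953) = 1/40.104 = 0.02494
[CO2*] = α₀ × DIC = 0.02494 × 4.45 = 0.1110 mmol/L
pCO2 = [CO2*]/KH = 1.110×10^-4 / 3.162×10^-2 = 3510 μatm

pCO2 = 3510 μatm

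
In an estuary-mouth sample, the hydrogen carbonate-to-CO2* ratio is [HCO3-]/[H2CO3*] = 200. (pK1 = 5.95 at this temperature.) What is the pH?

From K1 = [H⁺][HCO3-]/[H2CO3*]:  pH = pK1 + log₁₀([HCO3-]/[H2CO3*])
log₁₀(200) = +2.301
pH = 5.95 + (+2.301) = 8.25

pH = 8.25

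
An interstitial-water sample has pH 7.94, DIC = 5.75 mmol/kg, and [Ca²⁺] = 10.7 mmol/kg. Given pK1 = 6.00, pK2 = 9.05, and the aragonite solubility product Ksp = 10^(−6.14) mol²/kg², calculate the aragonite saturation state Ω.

Ω = 6.05

α₂ = 1 / (1 + [H⁺]/K2 + [H⁺]²/(K1K2)) = 1 / (1 + 10^+1.11 + 10^-0.83)
   = 1 / (1 + 12.882 + 0.14791) = 1/14.030 = 0.07127
[CO3²⁻] = α₂ × DIC = 0.07127 × 5.75 = 0.4098 mmol/kg
Ksp = 10^(−6.14) = 7.244×10^-7
Ω = [Ca²⁺][CO3²⁻]/Ksp = (10.7×10^-3)(4.098×10^-4) / 7.244×10^-7 = 6.05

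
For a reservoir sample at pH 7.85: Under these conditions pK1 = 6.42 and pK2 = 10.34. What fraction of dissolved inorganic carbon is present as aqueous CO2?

α₀ = 1 / (1 + K1/[H⁺] + K1K2/[H⁺]²) = 1 / (1 + 10^+1.43 + 10^-1.06)
   = 1 / (1 + 26.915 + 0.087096) = 1/28.002 = 0.03571

α₀ = 0.0357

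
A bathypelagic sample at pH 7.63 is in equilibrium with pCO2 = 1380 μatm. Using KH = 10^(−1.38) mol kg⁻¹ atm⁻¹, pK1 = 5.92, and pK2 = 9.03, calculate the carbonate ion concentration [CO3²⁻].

[CO2*] = KH · pCO2 = 10^(−1.38) × 1380×10^-6 = 5.753×10^-5 mol/kg
α₀ = 1/(1 + K1/[H⁺] + K1K2/[H⁺]²) = 1/(1 + 10^+1.71 + 10^+0.31) = 0.01841
DIC = [CO2*]/α₀ = 5.753×10^-5 / 0.01841 = 3.125 mmol/kg
[CO3²⁻] = α₂·DIC; α₂ = 0.03758, so [CO3²⁻] = 0.03758 × 3.125 = 0.117 mmol/kg

[CO3²⁻] = 0.117 mmol/kg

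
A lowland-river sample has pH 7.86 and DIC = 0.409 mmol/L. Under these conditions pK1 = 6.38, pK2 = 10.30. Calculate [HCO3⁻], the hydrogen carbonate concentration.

α₁ = 1 / (1 + [H⁺]/K1 + K2/[H⁺]) = 1 / (1 + 10^-1.48 + 10^-2.44)
   = 1 / (1 + 0.033113 + 0.0036308) = 1/1.0367 = 0.9646
[HCO3⁻] = α₁ × DIC = 0.9646 × 0.409 = 0.395 mmol/L

[HCO3⁻] = 0.395 mmol/L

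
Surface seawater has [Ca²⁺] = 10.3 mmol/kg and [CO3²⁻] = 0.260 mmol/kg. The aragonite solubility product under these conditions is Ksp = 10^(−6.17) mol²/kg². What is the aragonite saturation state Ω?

Ω = 3.96

Ksp = 10^(−6.17) = 6.761×10^-7
Ω = [Ca²⁺][CO3²⁻]/Ksp = (10.3×10^-3)(0.260×10^-3) / 6.761×10^-7 = 3.96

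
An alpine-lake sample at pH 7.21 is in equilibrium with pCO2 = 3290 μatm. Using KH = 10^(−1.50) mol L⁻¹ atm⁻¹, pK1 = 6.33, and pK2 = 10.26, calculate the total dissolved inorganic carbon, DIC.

[CO2*] = KH · pCO2 = 10^(−1.50) × 3290×10^-6 = 1.040×10^-4 mol/L
α₀ = 1/(1 + K1/[H⁺] + K1K2/[H⁺]²) = 1/(1 + 10^+0.88 + 10^-2.17) = 0.1164
DIC = [CO2*]/α₀ = 1.040×10^-4 / 0.1164 = 0.894 mmol/L

DIC = 0.894 mmol/L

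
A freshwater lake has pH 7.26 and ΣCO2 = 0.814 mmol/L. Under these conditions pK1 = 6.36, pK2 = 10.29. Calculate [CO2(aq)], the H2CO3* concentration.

α₀ = 1 / (1 + K1/[H⁺] + K1K2/[H⁺]²) = 1 / (1 + 10^+0.90 + 10^-2.13)
   = 1 / (1 + 7.9433 + 0.0074131) = 1/8.9507 = 0.1117
[CO2*] = α₀ × DIC = 0.1117 × 0.814 = 0.0909 mmol/L

[CO2*] = 0.0909 mmol/L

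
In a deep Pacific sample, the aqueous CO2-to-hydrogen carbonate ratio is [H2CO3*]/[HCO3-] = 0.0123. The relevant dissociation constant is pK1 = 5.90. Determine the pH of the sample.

From K1 = [H⁺][HCO3-]/[H2CO3*]:  pH = pK1 − log₁₀([H2CO3*]/[HCO3-])
log₁₀(0.0123) = -1.910
pH = 5.90 − (-1.910) = 7.81

pH = 7.81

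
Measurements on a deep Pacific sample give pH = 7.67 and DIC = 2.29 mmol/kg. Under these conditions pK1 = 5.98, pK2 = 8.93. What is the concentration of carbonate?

α₂ = 1 / (1 + [H⁺]/K2 + [H⁺]²/(K1K2)) = 1 / (1 + 10^+1.26 + 10^-0.43)
   = 1 / (1 + 18.197 + 0.37154) = 1/19.569 = 0.05110
[CO3²⁻] = α₂ × DIC = 0.05110 × 2.29 = 0.117 mmol/kg

[CO3²⁻] = 0.117 mmol/kg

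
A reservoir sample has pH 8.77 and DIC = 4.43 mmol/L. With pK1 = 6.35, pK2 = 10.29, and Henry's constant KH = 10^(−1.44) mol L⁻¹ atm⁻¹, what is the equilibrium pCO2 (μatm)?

α₀ = 1 / (1 + K1/[H⁺] + K1K2/[H⁺]²) = 1 / (1 + 10^+2.42 + 10^+0.90)
   = 1 / (1 + 263.03 + 7.9433) = 1/271.97 = 0.003677
[CO2*] = α₀ × DIC = 0.003677 × 4.43 = 0.01629 mmol/L = 16.29 μmol/L
pCO2 = [CO2*]/KH = 1.629×10^-5 / 3.631×10^-2 = 449 μatm

pCO2 = 449 μatm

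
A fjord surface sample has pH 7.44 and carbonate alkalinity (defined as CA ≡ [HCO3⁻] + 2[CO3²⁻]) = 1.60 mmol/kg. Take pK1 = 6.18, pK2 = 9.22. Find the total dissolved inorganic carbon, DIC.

DIC = 1.66 mmol/kg

CA = [HCO3⁻] + 2[CO3²⁻] = (α₁ + 2α₂)·DIC
At pH 7.44: [H⁺]/K1 = 10^-1.26 = 0.054954, K2/[H⁺] = 10^-1.78 = 0.016596
α₁ = 1/(1 + 0.054954 + 0.016596) = 1/1.0715 = 0.9332; α₂ = α₁·K2/[H⁺] = 0.01549
α₁ + 2α₂ = 0.9642
DIC = CA / (α₁ + 2α₂) = 1.60 / 0.9642 = 1.66 mmol/kg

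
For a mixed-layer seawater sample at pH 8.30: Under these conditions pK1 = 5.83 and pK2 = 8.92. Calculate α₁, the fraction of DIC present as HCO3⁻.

α₁ = 1 / (1 + [H⁺]/K1 + K2/[H⁺]) = 1 / (1 + 10^-2.47 + 10^-0.62)
   = 1 / (1 + 0.0033884 + 0.23988) = 1/1.2433 = 0.8043

α₁ = 0.804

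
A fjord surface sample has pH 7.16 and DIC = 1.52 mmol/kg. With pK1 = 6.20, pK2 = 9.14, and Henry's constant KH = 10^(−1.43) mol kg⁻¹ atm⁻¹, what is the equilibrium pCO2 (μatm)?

pCO2 = 4000 μatm

α₀ = 1 / (1 + K1/[H⁺] + K1K2/[H⁺]²) = 1 / (1 + 10^+0.96 + 10^-1.02)
   = 1 / (1 + 9.1201 + 0.095499) = 1/10.216 = 0.09789
[CO2*] = α₀ × DIC = 0.09789 × 1.52 = 0.1488 mmol/kg
pCO2 = [CO2*]/KH = 1.488×10^-4 / 3.715×10^-2 = 4000 μatm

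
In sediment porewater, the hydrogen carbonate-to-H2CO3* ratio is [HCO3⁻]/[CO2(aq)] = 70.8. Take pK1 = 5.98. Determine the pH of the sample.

From K1 = [H⁺][HCO3⁻]/[CO2(aq)]:  pH = pK1 + log₁₀([HCO3⁻]/[CO2(aq)])
log₁₀(70.8) = +1.850
pH = 5.98 + (+1.850) = 7.83

pH = 7.83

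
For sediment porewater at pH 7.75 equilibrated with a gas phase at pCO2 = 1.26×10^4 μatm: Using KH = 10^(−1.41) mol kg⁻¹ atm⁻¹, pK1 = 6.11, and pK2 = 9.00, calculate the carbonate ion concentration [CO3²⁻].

[CO3²⁻] = 1.20 mmol/kg

[CO2*] = KH · pCO2 = 10^(−1.41) × 1.26×10^4×10^-6 = 4.902×10^-4 mol/kg
α₀ = 1/(1 + K1/[H⁺] + K1K2/[H⁺]²) = 1/(1 + 10^+1.64 + 10^+0.39) = 0.02123
DIC = [CO2*]/α₀ = 4.902×10^-4 / 0.02123 = 23.09 mmol/kg
[CO3²⁻] = α₂·DIC; α₂ = 0.05211, so [CO3²⁻] = 0.05211 × 23.09 = 1.20 mmol/kg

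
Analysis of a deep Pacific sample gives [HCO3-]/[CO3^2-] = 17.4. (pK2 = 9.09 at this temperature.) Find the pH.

pH = 7.85

From K2 = [H⁺][CO3^2-]/[HCO3-]:  pH = pK2 − log₁₀([HCO3-]/[CO3^2-])
log₁₀(17.4) = +1.241
pH = 9.09 − (+1.241) = 7.85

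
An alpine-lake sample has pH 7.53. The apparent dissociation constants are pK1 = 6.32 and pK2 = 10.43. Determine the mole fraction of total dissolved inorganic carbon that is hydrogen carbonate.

α₁ = 1 / (1 + [H⁺]/K1 + K2/[H⁺]) = 1 / (1 + 10^-1.21 + 10^-2.90)
   = 1 / (1 + 0.061660 + 0.0012589) = 1/1.0629 = 0.9408

α₁ = 0.941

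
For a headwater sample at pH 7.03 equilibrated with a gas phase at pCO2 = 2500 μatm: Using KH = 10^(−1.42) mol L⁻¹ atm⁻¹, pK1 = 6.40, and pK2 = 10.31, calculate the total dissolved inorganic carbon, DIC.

DIC = 0.501 mmol/L

[CO2*] = KH · pCO2 = 10^(−1.42) × 2500×10^-6 = 9.505×10^-5 mol/L
α₀ = 1/(1 + K1/[H⁺] + K1K2/[H⁺]²) = 1/(1 + 10^+0.63 + 10^-2.65) = 0.1898
DIC = [CO2*]/α₀ = 9.505×10^-5 / 0.1898 = 0.501 mmol/L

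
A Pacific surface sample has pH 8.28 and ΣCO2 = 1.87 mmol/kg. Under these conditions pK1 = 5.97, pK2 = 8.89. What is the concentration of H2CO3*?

α₀ = 1 / (1 + K1/[H⁺] + K1K2/[H⁺]²) = 1 / (1 + 10^+2.31 + 10^+1.70)
   = 1 / (1 + 204.17 + 50.119) = 1/255.29 = 0.003917
[CO2*] = α₀ × DIC = 0.003917 × 1.87 = 0.00732 mmol/kg = 7.32 μmol/kg

[CO2*] = 7.32 μmol/kg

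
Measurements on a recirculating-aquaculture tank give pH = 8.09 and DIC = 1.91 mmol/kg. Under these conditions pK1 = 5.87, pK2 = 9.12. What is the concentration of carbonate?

α₂ = 1 / (1 + [H⁺]/K2 + [H⁺]²/(K1K2)) = 1 / (1 + 10^+1.03 + 10^-1.19)
   = 1 / (1 + 10.715 + 0.064565) = 1/11.780 = 0.08489
[CO3²⁻] = α₂ × DIC = 0.08489 × 1.91 = 0.162 mmol/kg

[CO3²⁻] = 0.162 mmol/kg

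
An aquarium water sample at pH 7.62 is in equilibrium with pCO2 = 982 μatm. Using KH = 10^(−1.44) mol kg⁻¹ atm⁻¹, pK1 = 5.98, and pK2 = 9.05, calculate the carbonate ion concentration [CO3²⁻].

[CO2*] = KH · pCO2 = 10^(−1.44) × 982×10^-6 = 3.565×10^-5 mol/kg
α₀ = 1/(1 + K1/[H⁺] + K1K2/[H⁺]²) = 1/(1 + 10^+1.64 + 10^+0.21) = 0.02161
DIC = [CO2*]/α₀ = 3.565×10^-5 / 0.02161 = 1.650 mmol/kg
[CO3²⁻] = α₂·DIC; α₂ = 0.03505, so [CO3²⁻] = 0.03505 × 1.650 = 0.0578 mmol/kg

[CO3²⁻] = 0.0578 mmol/kg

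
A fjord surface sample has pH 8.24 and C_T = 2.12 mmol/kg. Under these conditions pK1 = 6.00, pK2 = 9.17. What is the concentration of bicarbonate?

α₁ = 1 / (1 + [H⁺]/K1 + K2/[H⁺]) = 1 / (1 + 10^-2.24 + 10^-0.93)
   = 1 / (1 + 0.0057544 + 0.11749) = 1/1.1232 = 0.8903
[HCO3⁻] = α₁ × DIC = 0.8903 × 2.12 = 1.89 mmol/kg

[HCO3⁻] = 1.89 mmol/kg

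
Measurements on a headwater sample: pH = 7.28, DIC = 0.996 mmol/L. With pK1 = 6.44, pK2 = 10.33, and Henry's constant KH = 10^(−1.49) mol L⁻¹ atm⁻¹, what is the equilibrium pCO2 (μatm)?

pCO2 = 3880 μatm

α₀ = 1 / (1 + K1/[H⁺] + K1K2/[H⁺]²) = 1 / (1 + 10^+0.84 + 10^-2.21)
   = 1 / (1 + 6.9183 + 0.0061660) = 1/7.9245 = 0.1262
[CO2*] = α₀ × DIC = 0.1262 × 0.996 = 0.1257 mmol/L
pCO2 = [CO2*]/KH = 1.257×10^-4 / 3.236×10^-2 = 3880 μatm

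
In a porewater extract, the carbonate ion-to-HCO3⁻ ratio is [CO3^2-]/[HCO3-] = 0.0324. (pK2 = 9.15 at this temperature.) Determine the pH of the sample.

pH = 7.66

From K2 = [H⁺][CO3^2-]/[HCO3-]:  pH = pK2 + log₁₀([CO3^2-]/[HCO3-])
log₁₀(0.0324) = -1.489
pH = 9.15 + (-1.489) = 7.66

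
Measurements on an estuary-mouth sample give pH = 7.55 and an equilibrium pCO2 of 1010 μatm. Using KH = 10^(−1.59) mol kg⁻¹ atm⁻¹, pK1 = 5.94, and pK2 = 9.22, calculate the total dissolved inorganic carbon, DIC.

[CO2*] = KH · pCO2 = 10^(−1.59) × 1010×10^-6 = 2.596×10^-5 mol/kg
α₀ = 1/(1 + K1/[H⁺] + K1K2/[H⁺]²) = 1/(1 + 10^+1.61 + 10^-0.06) = 0.02347
DIC = [CO2*]/α₀ = 2.596×10^-5 / 0.02347 = 1.11 mmol/kg

DIC = 1.11 mmol/kg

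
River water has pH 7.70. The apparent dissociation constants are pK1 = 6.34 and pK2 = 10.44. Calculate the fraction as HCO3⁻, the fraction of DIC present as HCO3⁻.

α₁ = 1 / (1 + [H⁺]/K1 + K2/[H⁺]) = 1 / (1 + 10^-1.36 + 10^-2.74)
   = 1 / (1 + 0.043652 + 0.0018197) = 1/1.0455 = 0.9565

α₁ = 0.957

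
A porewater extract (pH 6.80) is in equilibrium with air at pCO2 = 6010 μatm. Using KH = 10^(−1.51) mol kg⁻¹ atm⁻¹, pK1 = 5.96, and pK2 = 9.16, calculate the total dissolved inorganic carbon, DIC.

DIC = 1.48 mmol/kg

[CO2*] = KH · pCO2 = 10^(−1.51) × 6010×10^-6 = 1.857×10^-4 mol/kg
α₀ = 1/(1 + K1/[H⁺] + K1K2/[H⁺]²) = 1/(1 + 10^+0.84 + 10^-1.52) = 0.1258
DIC = [CO2*]/α₀ = 1.857×10^-4 / 0.1258 = 1.48 mmol/kg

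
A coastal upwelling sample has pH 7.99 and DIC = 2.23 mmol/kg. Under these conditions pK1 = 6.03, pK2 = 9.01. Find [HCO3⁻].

α₁ = 1 / (1 + [H⁺]/K1 + K2/[H⁺]) = 1 / (1 + 10^-1.96 + 10^-1.02)
   = 1 / (1 + 0.010965 + 0.095499) = 1/1.1065 = 0.9038
[HCO3⁻] = α₁ × DIC = 0.9038 × 2.23 = 2.02 mmol/kg

[HCO3⁻] = 2.02 mmol/kg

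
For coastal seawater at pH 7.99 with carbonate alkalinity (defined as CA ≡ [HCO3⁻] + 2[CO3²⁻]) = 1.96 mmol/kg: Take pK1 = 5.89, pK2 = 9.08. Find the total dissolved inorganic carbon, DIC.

CA = [HCO3⁻] + 2[CO3²⁻] = (α₁ + 2α₂)·DIC
At pH 7.99: [H⁺]/K1 = 10^-2.10 = 0.0079433, K2/[H⁺] = 10^-1.09 = 0.081283
α₁ = 1/(1 + 0.0079433 + 0.081283) = 1/1.0892 = 0.9181; α₂ = α₁·K2/[H⁺] = 0.07462
α₁ + 2α₂ = 1.0673
DIC = CA / (α₁ + 2α₂) = 1.96 / 1.0673 = 1.84 mmol/kg

DIC = 1.84 mmol/kg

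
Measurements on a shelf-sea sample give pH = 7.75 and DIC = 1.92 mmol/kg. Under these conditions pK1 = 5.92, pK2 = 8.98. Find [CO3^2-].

α₂ = 1 / (1 + [H⁺]/K2 + [H⁺]²/(K1K2)) = 1 / (1 + 10^+1.23 + 10^-0.60)
   = 1 / (1 + 16.982 + 0.25119) = 1/18.234 = 0.05484
[CO3²⁻] = α₂ × DIC = 0.05484 × 1.92 = 0.105 mmol/kg

[CO3²⁻] = 0.105 mmol/kg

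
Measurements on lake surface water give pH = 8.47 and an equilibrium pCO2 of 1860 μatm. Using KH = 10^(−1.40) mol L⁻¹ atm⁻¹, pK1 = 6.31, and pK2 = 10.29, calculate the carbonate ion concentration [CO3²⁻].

[CO3²⁻] = 0.162 mmol/L

[CO2*] = KH · pCO2 = 10^(−1.40) × 1860×10^-6 = 7.405×10^-5 mol/L
α₀ = 1/(1 + K1/[H⁺] + K1K2/[H⁺]²) = 1/(1 + 10^+2.16 + 10^+0.34) = 0.006769
DIC = [CO2*]/α₀ = 7.405×10^-5 / 0.006769 = 10.94 mmol/L
[CO3²⁻] = α₂·DIC; α₂ = 0.01481, so [CO3²⁻] = 0.01481 × 10.94 = 0.162 mmol/L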